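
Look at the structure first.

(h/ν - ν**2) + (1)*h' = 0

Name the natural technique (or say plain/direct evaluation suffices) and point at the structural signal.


Diagnosis: a linear integrating factor — the unknown enters only to the first power against a nonzero forcing term — the integrating-factor template applies directly.


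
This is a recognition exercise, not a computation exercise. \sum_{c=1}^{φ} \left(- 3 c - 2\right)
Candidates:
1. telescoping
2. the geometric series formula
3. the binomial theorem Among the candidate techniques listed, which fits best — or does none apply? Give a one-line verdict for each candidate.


Best approach: no special technique — nothing telescopes and nothing is geometric; polynomial terms in c sum term by term.
- telescoping: neither a shifted-difference shape nor integer-spaced poles are present.
- the geometric series formula — there is no constant term-to-term ratio.
- the binomial theorem: there is no pair of bases whose matched powers would reassemble into a single binomial power.


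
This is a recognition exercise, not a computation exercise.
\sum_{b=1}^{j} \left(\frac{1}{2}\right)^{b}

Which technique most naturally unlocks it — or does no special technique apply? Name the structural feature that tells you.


Best approach: the geometric series formula — each summand is the previous one scaled by \frac{1}{2}; that constant multiplier is itself the geometric structure.


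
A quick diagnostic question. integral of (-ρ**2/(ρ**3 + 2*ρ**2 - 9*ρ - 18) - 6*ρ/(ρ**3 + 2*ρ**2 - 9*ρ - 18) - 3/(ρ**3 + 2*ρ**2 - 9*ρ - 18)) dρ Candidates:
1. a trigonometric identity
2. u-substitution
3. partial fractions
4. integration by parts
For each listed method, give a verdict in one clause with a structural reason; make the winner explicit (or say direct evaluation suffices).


Best approach: partial fractions — the bottom factors while the top stays lower-degree — split into simple fractions and integrate piece by piece.
- a trigonometric identity — there is no trigonometric structure at all — the integrand carries no sine or cosine to rewrite.
- u-substitution: no subexpression of the integrand serves as a whole-integral substitution inner — individual terms may offer their own, but none carries its derivative as a factor of the full integrand; a working change of variable would have to be constructed from outside the expression.
- partial fractions — applies; the problem has the shape this method handles.
- integration by parts: no split into a nonconstant polynomial times one of the standard kernels — exp, sine, or cosine of a linear argument, or a logarithm — applies here.


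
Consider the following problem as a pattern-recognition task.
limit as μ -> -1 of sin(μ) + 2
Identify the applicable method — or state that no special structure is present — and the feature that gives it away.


Best approach: no special technique — no zero denominators, no indeterminate clash at -1 — substitute and read off the value.


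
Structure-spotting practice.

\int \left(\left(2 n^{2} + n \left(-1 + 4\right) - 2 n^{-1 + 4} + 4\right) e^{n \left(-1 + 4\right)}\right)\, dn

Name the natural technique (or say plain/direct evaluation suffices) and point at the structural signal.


Method: integration by parts — (2 n^{2} + n \left(-1 + 4\right) - 2 n^{-1 + 4} + 4) dies after finitely many derivatives while e^{n \left(-1 + 4\right)} cycles under integration — the tabular/parts setup.


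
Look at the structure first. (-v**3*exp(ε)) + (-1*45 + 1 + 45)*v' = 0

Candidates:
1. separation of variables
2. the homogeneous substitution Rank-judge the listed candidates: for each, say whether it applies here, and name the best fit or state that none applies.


Method: separation of variables — a product of single-variable factors, exp(ε) and v**3 — the textbook separable form.
- separation of variables — a fit — the right tool for this form.
- the homogeneous substitution: the ratio of the variables does not determine the slope.


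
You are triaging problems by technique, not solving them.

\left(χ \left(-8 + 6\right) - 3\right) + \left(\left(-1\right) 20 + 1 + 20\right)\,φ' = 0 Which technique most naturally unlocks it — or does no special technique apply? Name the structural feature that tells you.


Best approach: no special technique — solved for the derivative, φ never appears on the right — this is a direct integration in χ, not a differential-equations problem at heart.


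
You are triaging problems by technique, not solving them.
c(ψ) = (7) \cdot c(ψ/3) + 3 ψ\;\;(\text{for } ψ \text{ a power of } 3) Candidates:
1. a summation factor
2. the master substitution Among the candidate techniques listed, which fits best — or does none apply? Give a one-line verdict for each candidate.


Best approach: the master substitution — the argument contracts 3-fold per step: reindex ψ exponentially and solve the linear recurrence in the new index.
- a summation factor — a divided-index call is outside the fixed-shift first-order family a summation factor normalizes.
- the master substitution: applies; the problem has the shape this method handles.


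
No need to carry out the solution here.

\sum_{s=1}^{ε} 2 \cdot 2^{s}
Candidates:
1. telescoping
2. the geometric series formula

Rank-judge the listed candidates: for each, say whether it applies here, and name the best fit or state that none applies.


Best approach: the geometric series formula — each term is 2 times the previous one, so the geometric-series formula applies directly.
- telescoping: the terms as presented offer no neighboring cancellation — a telescoping rewrite may exist, but the displayed structure does not hand one over.
- the geometric series formula: applicable, and directly so.


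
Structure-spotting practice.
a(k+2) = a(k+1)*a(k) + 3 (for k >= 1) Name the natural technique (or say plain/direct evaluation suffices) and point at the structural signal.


Diagnosis: no special technique — the unknown enters the rule nonlinearly, not as a weighted sum — no linear method is even well-posed.


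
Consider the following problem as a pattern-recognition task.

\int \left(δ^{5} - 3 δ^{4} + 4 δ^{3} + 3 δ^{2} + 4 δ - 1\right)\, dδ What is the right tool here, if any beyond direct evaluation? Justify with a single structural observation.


Diagnosis: no special technique — every term is a constant multiple of a power of δ; term-wise power-rule integration needs no preliminary transformation.


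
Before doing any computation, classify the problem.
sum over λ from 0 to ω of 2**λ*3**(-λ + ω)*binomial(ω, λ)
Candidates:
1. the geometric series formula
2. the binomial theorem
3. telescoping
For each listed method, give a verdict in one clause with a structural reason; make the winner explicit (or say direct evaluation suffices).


Verdict: the binomial theorem — the binomial coefficients weight matched powers of 2 and 3, which is exactly the expansion of a binomial power.
- the geometric series formula: there is no constant term-to-term ratio.
- the binomial theorem: applicable, and directly so.
- telescoping — computed from the summand as displayed, the partial sums build up without the pairwise collapse telescoping exploits.


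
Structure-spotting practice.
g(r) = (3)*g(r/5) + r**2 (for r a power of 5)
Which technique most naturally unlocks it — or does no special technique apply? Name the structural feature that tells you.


Best approach: the master substitution — a divide-and-conquer shape: argument r/5, so change variables with r = 5^m and solve the linear version.


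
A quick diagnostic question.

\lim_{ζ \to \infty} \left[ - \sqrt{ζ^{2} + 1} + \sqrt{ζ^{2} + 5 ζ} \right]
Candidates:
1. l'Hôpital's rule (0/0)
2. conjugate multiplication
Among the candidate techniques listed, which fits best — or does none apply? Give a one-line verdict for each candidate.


Verdict: conjugate multiplication — infinity minus infinity with a radical in play — multiply by the conjugate so the divergences of \sqrt{ζ^{2} + 5 ζ} and \sqrt{ζ^{2} + 1} annihilate.
- l'Hôpital's rule (0/0): the expression is a difference driving to ∞ − ∞, not a 0/0 quotient — there is no ratio for the rule to differentiate.
- conjugate multiplication — yes, a natural case for it.


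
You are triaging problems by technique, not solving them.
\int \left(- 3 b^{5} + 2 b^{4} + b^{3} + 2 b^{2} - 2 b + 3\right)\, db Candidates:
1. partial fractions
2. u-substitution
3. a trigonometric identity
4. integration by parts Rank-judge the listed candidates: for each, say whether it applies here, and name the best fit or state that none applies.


Method: no special technique — every term is a constant multiple of a power of b; term-wise power-rule integration needs no preliminary transformation.
- partial fractions: there is no rational-function structure to decompose.
- u-substitution — any workable substitution here is cosmetic — the integrand is already in directly integrable form.
- a trigonometric identity: there is no trigonometric structure at all — the integrand carries no sine or cosine to rewrite.
- integration by parts: parts would only shuffle a directly integrable integrand.


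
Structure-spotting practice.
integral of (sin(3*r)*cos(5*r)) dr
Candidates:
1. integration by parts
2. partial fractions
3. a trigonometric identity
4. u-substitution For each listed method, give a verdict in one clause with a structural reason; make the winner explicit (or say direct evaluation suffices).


Method: a trigonometric identity — apply product-to-sum to sin(3*r)*cos(5*r): two clean single-angle terms replace one awkward product.
- integration by parts — not the natural route: no polynomial-kernel product appears — a recursive parts reduction of the trigonometric product exists, but the identity rewrite is direct.
- partial fractions: there is no rational-function structure to decompose.
- a trigonometric identity: applies; the problem has the shape this method handles.
- u-substitution: no subexpression of the integrand pairs with its own derivative as a factor — individual terms may offer their own substitutions, but any change of variable covering the whole integral would have to be constructed from outside the expression.


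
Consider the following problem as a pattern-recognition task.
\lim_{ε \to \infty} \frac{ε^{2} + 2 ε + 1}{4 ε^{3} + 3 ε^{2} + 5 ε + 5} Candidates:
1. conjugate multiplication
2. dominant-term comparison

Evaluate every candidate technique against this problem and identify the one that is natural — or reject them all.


Best approach: dominant-term comparison — at large ε only the top-degree terms survive; compare the leading terms and the limit falls out.
- conjugate multiplication: rationalization has no target — no divergent radical difference appears.
- dominant-term comparison — yes — fits the structure here.


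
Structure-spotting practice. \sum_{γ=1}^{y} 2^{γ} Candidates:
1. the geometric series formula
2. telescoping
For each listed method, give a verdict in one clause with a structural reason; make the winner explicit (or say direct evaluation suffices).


Method: the geometric series formula — each term is 2 times the previous one, so the geometric-series formula applies directly.
- the geometric series formula: applicable, and directly so.
- telescoping — neither a shifted-difference shape nor integer-spaced poles are present.


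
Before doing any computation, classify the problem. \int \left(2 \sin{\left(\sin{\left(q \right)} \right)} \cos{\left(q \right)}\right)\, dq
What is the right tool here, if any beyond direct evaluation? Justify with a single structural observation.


Diagnosis: u-substitution — everything non-trivial happens through the inner expression \sin{\left(q \right)}, and its derivative accounts for the remaining factor up to a constant, so set u = \sin{\left(q \right)}.


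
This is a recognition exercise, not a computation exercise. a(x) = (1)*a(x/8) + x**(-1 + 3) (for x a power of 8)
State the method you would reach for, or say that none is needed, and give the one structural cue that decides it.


Diagnosis: the master substitution — the argument contracts 8-fold per step: reindex x exponentially and solve the linear recurrence in the new index.


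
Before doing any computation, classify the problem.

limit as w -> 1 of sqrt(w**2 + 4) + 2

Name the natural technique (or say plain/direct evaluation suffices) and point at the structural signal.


Method: no special technique — nothing blocks direct substitution at 1: plug in and finish.


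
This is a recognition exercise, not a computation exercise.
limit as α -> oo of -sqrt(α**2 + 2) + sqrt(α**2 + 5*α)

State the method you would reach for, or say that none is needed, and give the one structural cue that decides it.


Diagnosis: conjugate multiplication — turning the difference into a conjugate-rationalized ratio makes the limit readable.


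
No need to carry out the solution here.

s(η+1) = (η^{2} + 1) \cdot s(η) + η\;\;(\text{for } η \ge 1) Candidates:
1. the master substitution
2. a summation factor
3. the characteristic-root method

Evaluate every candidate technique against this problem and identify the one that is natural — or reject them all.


Technique: a summation factor — first-order, linear, moving coefficient η^{2} + 1: the discrete analogue of an integrating factor handles it.
- the master substitution — the recursion steps by a constant offset, so exponential reindexing is pointless.
- a summation factor: a fit — the right tool for this form.
- the characteristic-root method — the coefficients change with the index, which the root method cannot absorb.


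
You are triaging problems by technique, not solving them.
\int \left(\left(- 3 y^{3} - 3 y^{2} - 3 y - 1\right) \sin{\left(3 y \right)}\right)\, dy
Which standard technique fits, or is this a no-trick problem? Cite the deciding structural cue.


Diagnosis: integration by parts — a polynomial factor - 3 y^{3} - 3 y^{2} - 3 y - 1 multiplies \sin{\left(3 y \right)}; differentiating - 3 y^{3} - 3 y^{2} - 3 y - 1 lowers its degree while \sin{\left(3 y \right)} integrates cleanly, so parts wins.


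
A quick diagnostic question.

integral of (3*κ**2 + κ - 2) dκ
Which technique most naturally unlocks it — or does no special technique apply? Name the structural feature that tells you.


Method: no special technique — the integrand is a sum of constant multiples of powers of κ — integrate term by term.


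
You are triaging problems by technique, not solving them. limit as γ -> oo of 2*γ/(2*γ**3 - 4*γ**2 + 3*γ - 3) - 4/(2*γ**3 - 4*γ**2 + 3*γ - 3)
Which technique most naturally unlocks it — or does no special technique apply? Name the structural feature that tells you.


Technique: dominant-term comparison — divide through by the highest power of γ; every lower-order term dies and the dominant terms decide the limit. l'Hôpital's at-infinity variant applies to the expression viewed as a single quotient; the leading-term comparison is the direct route.


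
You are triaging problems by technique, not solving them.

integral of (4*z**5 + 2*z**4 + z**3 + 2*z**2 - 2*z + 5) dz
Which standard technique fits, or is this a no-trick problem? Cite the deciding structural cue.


Technique: no special technique — nothing composite, nothing rational, nothing trigonometric — each constant-multiple power of z integrates by the power rule alone.


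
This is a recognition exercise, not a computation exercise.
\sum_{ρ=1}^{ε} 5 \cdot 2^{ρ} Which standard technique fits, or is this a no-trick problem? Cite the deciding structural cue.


Technique: the geometric series formula — consecutive terms stand in a fixed index-free ratio — the geometric sum formula closes it.


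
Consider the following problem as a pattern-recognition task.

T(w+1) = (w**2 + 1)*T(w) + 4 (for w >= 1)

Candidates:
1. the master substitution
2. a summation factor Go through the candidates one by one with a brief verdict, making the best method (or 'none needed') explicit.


Technique: a summation factor — normalize by the running product of w**2 + 1: the left side becomes a difference, and differences sum.
- the master substitution — the recursion shifts the index rather than dividing it.
- a summation factor: yes, a natural case for it.


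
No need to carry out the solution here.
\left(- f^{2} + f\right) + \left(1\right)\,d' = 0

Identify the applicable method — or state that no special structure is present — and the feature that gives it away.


Diagnosis: no special technique — the slope is a function of f alone, so integrate both sides directly.


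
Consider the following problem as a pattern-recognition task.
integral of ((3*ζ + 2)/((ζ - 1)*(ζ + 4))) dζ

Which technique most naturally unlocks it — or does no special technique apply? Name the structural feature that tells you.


Technique: partial fractions — the bottom factors while the top stays lower-degree — split into simple fractions and integrate piece by piece.


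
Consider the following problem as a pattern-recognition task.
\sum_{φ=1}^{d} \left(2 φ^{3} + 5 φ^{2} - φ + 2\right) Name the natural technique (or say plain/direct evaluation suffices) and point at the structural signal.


Verdict: no special technique — this is bookkeeping, not technique: standard formulas for sums of constant-multiple powers of φ apply termwise.


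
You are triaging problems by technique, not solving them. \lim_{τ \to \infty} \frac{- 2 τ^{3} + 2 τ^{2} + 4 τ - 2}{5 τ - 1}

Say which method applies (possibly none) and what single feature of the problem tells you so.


Diagnosis: dominant-term comparison — divide by the highest power of τ present: lower-order terms vanish and the dominant ratio remains. l'Hôpital's at-infinity variant applies to the expression viewed as a single quotient; the leading-term comparison is the direct route.


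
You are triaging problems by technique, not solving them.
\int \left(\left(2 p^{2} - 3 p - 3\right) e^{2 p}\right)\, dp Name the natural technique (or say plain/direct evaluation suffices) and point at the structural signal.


Best approach: integration by parts — a polynomial factor 2 p^{2} - 3 p - 3 multiplies e^{2 p}; differentiating 2 p^{2} - 3 p - 3 lowers its degree while e^{2 p} integrates cleanly, so parts wins.


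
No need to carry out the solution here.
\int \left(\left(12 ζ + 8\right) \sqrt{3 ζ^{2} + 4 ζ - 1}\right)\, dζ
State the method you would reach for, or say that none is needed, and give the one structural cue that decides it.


Method: u-substitution — everything non-trivial happens through the inner expression 3 ζ^{2} + 4 ζ - 1, and its derivative accounts for the remaining factor up to a constant, so set u = 3 ζ^{2} + 4 ζ - 1.


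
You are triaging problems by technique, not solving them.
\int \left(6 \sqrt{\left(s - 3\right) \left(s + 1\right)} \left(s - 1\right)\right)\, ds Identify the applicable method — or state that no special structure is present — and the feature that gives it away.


Verdict: u-substitution — the only nontrivial dependence routes through \left(s - 3\right) \left(s + 1\right), whose derivative supplies the leftover factor up to a constant multiple — u = \left(s - 3\right) \left(s + 1\right) flattens it.


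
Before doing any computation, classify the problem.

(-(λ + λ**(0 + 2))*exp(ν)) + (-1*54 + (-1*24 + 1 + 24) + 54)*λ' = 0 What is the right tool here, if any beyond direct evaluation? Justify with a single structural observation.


Verdict: separation of variables — the slope splits multiplicatively: exp(ν) carrying all ν-dependence times (λ + λ**(0 + 2)) carrying all λ-dependence — separate and integrate. A Bernoulli rewrite would carry it as the equation stands — separating the variables needs no rearrangement either.


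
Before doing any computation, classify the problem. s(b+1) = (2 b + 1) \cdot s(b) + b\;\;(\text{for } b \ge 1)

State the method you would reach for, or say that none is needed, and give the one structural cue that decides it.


Technique: a summation factor — an index-dependent multiplier 2 b + 1 rules out characteristic roots; a summation factor converts it to a pure difference.


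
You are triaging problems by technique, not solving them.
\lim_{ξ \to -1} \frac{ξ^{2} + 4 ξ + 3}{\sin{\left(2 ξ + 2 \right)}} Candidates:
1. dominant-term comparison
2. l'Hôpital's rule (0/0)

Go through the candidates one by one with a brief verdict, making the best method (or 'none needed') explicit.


Technique: l'Hôpital's rule (0/0) — both numerator and denominator vanish at -1: the genuine 0/0 indeterminate that l'Hôpital exists for. A first-order expansion at the point is an equally standard path; the rule packages it.
- dominant-term comparison: leading-power comparison does not apply to this form.
- l'Hôpital's rule (0/0): yes, a natural case for it.


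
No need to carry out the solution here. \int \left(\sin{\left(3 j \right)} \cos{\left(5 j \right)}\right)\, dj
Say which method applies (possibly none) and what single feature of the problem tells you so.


Technique: a trigonometric identity — the product \sin{\left(3 j \right)} \cos{\left(5 j \right)} converts to a sum of single-frequency sinusoids via the product-to-sum identity.


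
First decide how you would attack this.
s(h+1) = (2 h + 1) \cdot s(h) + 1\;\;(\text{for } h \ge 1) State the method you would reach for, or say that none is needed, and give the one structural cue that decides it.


Diagnosis: a summation factor — first-order linear but the coefficient 2 h + 1 moves with the index — divide by the cumulative product and telescope.


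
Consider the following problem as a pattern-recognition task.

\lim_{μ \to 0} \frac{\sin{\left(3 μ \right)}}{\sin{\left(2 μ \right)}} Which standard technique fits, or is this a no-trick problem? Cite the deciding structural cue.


Diagnosis: l'Hôpital's rule (0/0) — the 0/0 form at 0 is the signature situation for l'Hôpital's rule. The standard small-argument limits would also carry it; the rule is the systematic route.


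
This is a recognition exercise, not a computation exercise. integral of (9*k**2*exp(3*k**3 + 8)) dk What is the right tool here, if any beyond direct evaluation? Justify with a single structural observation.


Diagnosis: u-substitution — set u = 3*k**3 + 8: a constant multiple of its derivative, namely 9*k**2, is present as a factor once the integrand is collected, so the du is sitting there waiting.


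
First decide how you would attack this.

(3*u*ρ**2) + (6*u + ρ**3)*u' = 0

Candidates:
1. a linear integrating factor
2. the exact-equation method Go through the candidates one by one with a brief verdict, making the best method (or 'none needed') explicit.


Diagnosis: the exact-equation method — d/du of 3*u*ρ**2 equals d/dρ of 6*u + ρ**3: the form is a total differential of one potential — integrate it exactly.
- a linear integrating factor — the unknown enters nonlinearly (through a power, a denominator, or a transcendental function), which the linear integrating-factor recipe cannot absorb as-is — any repair would come from a preliminary substitution, not the factor.
- the exact-equation method — applicable, and directly so.


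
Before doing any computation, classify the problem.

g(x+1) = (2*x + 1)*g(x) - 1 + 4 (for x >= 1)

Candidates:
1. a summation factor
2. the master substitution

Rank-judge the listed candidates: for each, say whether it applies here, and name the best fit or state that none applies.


Diagnosis: a summation factor — with the index-dependent coefficient 2*x + 1, dividing by the cumulative product turns the left side into a pure difference.
- a summation factor: yes — fits the structure here.
- the master substitution: no fixed divisor shrinks the index between calls.


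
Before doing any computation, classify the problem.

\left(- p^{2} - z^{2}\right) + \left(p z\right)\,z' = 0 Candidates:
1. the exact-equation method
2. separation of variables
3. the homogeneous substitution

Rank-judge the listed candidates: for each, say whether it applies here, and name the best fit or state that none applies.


Best approach: the homogeneous substitution — solved for the derivative, the right side is unchanged under scaling p and z together — it depends only on the ratio z/p, so substitute a single ratio variable. This doubles as a Bernoulli equation in the unknown as written; the homogeneous route needs no setup at all.
- the exact-equation method: exactness fails on the nose — the mixed partials do not match.
- separation of variables: the two dependences do not factor apart.
- the homogeneous substitution: applies; the problem has the shape this method handles.


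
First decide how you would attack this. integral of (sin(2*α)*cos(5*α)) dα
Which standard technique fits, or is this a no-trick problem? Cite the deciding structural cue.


Best approach: a trigonometric identity — apply product-to-sum to sin(2*α)*cos(5*α): two clean single-angle terms replace one awkward product.


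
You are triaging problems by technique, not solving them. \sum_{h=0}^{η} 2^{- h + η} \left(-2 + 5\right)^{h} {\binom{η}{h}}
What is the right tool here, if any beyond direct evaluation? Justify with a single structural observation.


Technique: the binomial theorem — the binomial coefficients weight matched powers of (-2 + 5) and 2, which is exactly the expansion of a binomial power.


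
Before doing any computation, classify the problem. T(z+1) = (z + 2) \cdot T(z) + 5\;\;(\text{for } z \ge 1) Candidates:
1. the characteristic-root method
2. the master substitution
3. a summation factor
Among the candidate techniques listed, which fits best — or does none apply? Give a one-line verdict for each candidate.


Technique: a summation factor — with the index-dependent coefficient z + 2, dividing by the cumulative product turns the left side into a pure difference.
- the characteristic-root method — the coefficients change with the index, which the root method cannot absorb.
- the master substitution: with no divided-index recursive call, reindexing by powers of a base buys nothing.
- a summation factor: yes — fits the structure here.


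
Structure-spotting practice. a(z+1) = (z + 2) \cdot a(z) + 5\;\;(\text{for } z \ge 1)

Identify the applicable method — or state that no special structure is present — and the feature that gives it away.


Diagnosis: a summation factor — the coefficient z + 2 drifts with the index, so no fixed root exists; normalizing by the cumulative product telescopes it.


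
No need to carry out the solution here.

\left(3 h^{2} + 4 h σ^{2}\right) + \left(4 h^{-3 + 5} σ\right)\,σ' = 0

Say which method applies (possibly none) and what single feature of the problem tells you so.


Method: the exact-equation method — because the two cross partials coincide, the form is conservative as written — recover its potential in (h, σ).


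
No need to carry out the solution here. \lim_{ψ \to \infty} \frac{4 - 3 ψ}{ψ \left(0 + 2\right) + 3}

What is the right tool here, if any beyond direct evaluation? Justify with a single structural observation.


Method: dominant-term comparison — divide by the highest power of ψ present: lower-order terms vanish and the dominant ratio remains. Differentiating the expression as a single quotient would eventually settle it as well; matching dominant growth settles it immediately.


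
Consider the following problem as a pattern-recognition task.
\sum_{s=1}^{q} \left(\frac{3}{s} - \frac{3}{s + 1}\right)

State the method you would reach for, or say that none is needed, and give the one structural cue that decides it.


Technique: telescoping — a difference of consecutive values of one function (\frac{3}{s} at one index and the next) — telescoping by construction.


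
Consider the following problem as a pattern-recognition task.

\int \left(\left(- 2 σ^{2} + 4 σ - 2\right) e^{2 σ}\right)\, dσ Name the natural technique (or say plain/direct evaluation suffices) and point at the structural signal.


Best approach: integration by parts — a polynomial factor - 2 σ^{2} + 4 σ - 2 multiplies e^{2 σ}; differentiating - 2 σ^{2} + 4 σ - 2 lowers its degree while e^{2 σ} integrates cleanly, so parts wins.


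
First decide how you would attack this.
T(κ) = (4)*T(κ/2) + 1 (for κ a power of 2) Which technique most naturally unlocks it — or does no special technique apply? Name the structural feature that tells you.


Diagnosis: the master substitution — index division is the fingerprint: κ/2 in the recursive call means substitute κ = 2^m.


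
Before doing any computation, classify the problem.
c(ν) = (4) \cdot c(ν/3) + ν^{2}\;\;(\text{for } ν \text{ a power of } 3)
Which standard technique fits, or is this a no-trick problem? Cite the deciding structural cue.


Best approach: the master substitution — the argument shrinks by the factor 3, so measure the index on a logarithmic scale and the recursion becomes a shift.


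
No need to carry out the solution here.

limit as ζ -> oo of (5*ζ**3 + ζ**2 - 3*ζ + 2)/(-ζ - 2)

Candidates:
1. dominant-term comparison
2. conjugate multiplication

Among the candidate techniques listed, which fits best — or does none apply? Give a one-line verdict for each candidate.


Verdict: dominant-term comparison — divide through by the highest power of ζ; every lower-order term dies and the dominant terms decide the limit.
- dominant-term comparison — applies; the problem has the shape this method handles.
- conjugate multiplication: there is no infinity-minus-infinity radical difference to rationalize.


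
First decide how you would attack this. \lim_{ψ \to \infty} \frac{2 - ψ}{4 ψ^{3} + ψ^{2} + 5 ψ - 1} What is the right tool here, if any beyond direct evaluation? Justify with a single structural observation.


Best approach: dominant-term comparison — growth-rate triage: the leading powers of ψ decide the limit, everything else is noise. Differentiating the expression as a single quotient would eventually settle it as well; matching dominant growth settles it immediately.


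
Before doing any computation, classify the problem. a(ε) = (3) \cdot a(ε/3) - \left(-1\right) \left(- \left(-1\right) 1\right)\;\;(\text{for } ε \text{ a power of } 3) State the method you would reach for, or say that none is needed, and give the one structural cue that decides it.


Method: the master substitution — the argument shrinks by the factor 3, so measure the index on a logarithmic scale and the recursion becomes a shift.


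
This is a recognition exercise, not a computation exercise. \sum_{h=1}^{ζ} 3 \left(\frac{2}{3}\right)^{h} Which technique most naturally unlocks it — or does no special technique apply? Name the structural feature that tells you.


Diagnosis: the geometric series formula — term-over-term division gives \frac{2}{3} every time — index-free ratio, geometric sum formula applies.


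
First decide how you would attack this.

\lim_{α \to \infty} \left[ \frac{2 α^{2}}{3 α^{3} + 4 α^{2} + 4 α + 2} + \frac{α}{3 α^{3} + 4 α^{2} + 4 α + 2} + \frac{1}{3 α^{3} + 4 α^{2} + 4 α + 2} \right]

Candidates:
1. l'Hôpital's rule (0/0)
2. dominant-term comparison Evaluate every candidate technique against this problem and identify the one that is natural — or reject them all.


Verdict: dominant-term comparison — as α grows, only the highest-degree terms matter — compare leading terms and read the limit off.
- l'Hôpital's rule (0/0): as a single quotient the expression runs to ∞/∞ at the limit point — an at-infinity form of the rule would apply, though the leading-growth comparison is the direct reading.
- dominant-term comparison — a fit — the right tool for this form.


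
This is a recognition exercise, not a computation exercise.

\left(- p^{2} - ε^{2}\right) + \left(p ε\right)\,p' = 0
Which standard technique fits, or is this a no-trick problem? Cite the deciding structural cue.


Method: the homogeneous substitution — the slope's numerator and denominator have matching total degree, so it depends only on p/ε and the ratio substitution collapses it. Rearranged, this also fits the Bernoulli template directly; the homogeneous substitution reads the structure without the rearrangement.


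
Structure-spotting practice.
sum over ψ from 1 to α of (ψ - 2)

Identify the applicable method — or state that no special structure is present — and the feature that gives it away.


Method: no special technique — nothing telescopes and nothing is geometric; polynomial terms in ψ sum term by term.


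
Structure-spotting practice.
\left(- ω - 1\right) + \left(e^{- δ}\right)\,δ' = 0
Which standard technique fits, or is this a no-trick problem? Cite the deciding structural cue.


Method: separation of variables — one side of the product carries the independent variable, the other the unknown — the textbook separation shape. The cross-partial test also passes here (vacuously, each side single-variable); the potential-function route would work, separation is simply more immediate.


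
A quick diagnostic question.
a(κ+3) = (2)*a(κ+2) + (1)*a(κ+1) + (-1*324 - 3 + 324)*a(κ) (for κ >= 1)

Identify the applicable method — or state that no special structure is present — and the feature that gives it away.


Diagnosis: the characteristic-root method — because shifting κ leaves the equation's coefficients unchanged, exponential trials reduce it to algebra.


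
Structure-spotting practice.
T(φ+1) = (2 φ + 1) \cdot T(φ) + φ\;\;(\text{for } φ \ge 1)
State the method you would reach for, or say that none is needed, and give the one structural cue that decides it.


Technique: a summation factor — with the index-dependent coefficient 2 φ + 1, dividing by the cumulative product turns the left side into a pure difference.


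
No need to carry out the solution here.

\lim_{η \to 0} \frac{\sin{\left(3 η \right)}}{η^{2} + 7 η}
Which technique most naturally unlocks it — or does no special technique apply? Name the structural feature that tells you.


Verdict: l'Hôpital's rule (0/0) — both numerator and denominator vanish at 0: the genuine 0/0 indeterminate that l'Hôpital exists for. Known elementary limits would finish this too — the rule just bypasses the case analysis.


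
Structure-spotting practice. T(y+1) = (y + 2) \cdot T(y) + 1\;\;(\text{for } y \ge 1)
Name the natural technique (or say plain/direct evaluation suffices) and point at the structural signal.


Verdict: a summation factor — rescale the sequence by the product of the weights y + 2 so far — the recurrence collapses to a plain running sum.


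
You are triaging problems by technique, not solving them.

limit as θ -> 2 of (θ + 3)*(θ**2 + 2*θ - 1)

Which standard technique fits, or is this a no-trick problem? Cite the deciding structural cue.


Best approach: no special technique — no vanishing denominator and no indeterminate clash at the point — evaluation is immediate.


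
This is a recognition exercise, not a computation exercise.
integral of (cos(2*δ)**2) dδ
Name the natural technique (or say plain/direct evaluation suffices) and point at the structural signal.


Diagnosis: a trigonometric identity — cos(2*δ)**2 carries an even exponent — trade it for double-angle cosines before integrating.


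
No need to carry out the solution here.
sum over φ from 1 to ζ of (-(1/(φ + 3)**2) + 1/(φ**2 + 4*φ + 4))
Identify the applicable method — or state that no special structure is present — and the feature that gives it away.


Diagnosis: telescoping — consecutive terms evaluate one function at adjacent indices (1/(φ**2 + 4*φ + 4) is its current value): one term's tail is the next term's head, so the chain collapses.


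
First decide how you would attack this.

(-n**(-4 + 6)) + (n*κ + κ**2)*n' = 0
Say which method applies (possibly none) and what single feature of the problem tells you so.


Technique: the homogeneous substitution — the slope is degree-zero homogeneous: the ratio substitution v = n/κ collapses it. This can also be massaged into Bernoulli form (the roles of the variables may need exchanging); the homogeneous substitution avoids that setup.


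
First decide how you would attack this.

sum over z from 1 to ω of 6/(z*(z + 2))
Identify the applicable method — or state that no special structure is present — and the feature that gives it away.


Verdict: telescoping — poles of 6/(z*(z + 2)) differ by an integer, the telltale of a telescoping partial-fraction sum.


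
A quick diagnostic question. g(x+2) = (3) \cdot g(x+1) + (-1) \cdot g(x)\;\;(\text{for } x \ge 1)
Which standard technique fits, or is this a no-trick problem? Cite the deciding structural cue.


Method: the characteristic-root method — fixed numeric weights on consecutive terms and no forcing term added: the root method in its home territory.


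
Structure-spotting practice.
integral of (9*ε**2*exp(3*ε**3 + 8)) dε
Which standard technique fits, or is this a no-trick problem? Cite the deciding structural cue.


Verdict: u-substitution — read it as f(3*ε**3 + 8) times a constant multiple of d(3*ε**3 + 8): one substitution, u = 3*ε**3 + 8, finishes it.


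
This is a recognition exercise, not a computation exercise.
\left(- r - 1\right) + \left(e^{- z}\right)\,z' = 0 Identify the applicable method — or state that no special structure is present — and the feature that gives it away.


Technique: separation of variables — all dependence on the two variables factors apart, the defining separable shape. One could also solve this as an exact equation; with each coefficient in its own variable, separating is the same work with fewer steps.


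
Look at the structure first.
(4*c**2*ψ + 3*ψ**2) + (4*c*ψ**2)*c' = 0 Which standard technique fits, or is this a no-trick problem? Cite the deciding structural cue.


Technique: the exact-equation method — this form is already the differential of something: the matching mixed partials of 4*c**2*ψ + 3*ψ**2 and 4*c*ψ**2 prove it.


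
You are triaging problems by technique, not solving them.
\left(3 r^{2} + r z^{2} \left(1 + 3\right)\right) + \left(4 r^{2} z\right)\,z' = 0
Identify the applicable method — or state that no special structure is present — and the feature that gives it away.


Technique: the exact-equation method — because the two cross partials coincide, the form is conservative as written — recover its potential in (r, z).


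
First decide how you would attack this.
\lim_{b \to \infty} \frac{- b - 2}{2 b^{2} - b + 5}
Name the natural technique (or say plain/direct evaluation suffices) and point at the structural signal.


Diagnosis: dominant-term comparison — as b grows, only the highest-degree terms matter — compare leading terms and read the limit off. l'Hôpital's at-infinity variant applies to the expression viewed as a single quotient; the leading-term comparison is the direct route.


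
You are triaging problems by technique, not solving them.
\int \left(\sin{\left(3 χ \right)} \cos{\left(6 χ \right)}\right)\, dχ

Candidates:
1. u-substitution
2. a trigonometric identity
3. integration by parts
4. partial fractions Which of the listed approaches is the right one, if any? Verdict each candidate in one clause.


Method: a trigonometric identity — cross-frequency products like \sin{\left(3 χ \right)} \cos{\left(6 χ \right)} are the textbook product-to-sum case — the identity converts them to directly integrable sinusoids.
- u-substitution — no subexpression of the integrand pairs with its own derivative as a factor — individual terms may offer their own substitutions, but any change of variable covering the whole integral would have to be constructed from outside the expression.
- a trigonometric identity: yes, a natural case for it.
- integration by parts: not the fit here: there is no polynomial factor to ladder down — parts can still close the trigonometric product by recursion, though the identity rewrite is the direct route.
- partial fractions — the expression is not a ratio of polynomials that decomposes further.
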